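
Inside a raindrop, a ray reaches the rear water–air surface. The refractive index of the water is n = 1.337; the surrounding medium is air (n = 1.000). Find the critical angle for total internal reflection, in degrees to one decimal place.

48.4°

sin θ_c = n_air / n = 1.000 / 1.337 = 0.7479.
θ_c = arcsin(0.7479) = 48.41°.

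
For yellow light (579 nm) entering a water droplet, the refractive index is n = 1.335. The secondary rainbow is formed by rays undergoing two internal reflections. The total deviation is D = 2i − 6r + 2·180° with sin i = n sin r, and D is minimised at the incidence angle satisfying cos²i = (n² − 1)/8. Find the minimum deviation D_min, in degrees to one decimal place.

231.4°

cos²i = (1.78222 − 1)/8 = 0.09778; i = arccos(0.31269) = 71.778°.
sin r = sin 71.778°/1.335 = 0.71150; r = 45.357°.
D_min = 2·71.778° − 6·45.357° + 360° = 231.414°.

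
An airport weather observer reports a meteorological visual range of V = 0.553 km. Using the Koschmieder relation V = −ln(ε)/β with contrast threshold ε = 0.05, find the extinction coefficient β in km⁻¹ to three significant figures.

5.42 km⁻¹

β = −ln(0.05) / V = 2.996 / 0.553 = 5.4172 km⁻¹.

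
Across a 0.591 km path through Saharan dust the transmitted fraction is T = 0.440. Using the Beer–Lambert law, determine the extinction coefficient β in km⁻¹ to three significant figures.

1.39 km⁻¹

Beer–Lambert: T = exp(−βL) ⇒ β = −ln(T)/L = −ln(0.440)/0.591 = 0.8210/0.591 = 1.389 km⁻¹.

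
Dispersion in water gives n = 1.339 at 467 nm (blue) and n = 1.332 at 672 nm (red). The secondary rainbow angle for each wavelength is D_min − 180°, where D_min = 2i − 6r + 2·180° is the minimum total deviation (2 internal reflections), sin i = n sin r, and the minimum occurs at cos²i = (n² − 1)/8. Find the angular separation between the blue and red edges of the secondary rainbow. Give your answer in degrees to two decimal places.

At 467 nm (n = 1.339): cos²i = 0.09912 → i = 71.650°, r = 45.141°, D_min = 232.451°, rainbow angle = 52.451°.
At 672 nm (n = 1.332): cos²i = 0.09678 → i = 71.875°, r = 45.520°, D_min = 230.628°, rainbow angle = 50.628°.
Angular width = |52.451° − 50.628°| = 1.823°.

1.82°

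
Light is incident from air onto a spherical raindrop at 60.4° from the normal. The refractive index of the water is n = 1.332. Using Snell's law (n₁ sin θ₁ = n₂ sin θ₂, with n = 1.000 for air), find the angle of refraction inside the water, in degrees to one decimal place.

40.8°

Snell: sin θ_r = sin θ_i / n = sin 60.4° / 1.332 = 0.8695 / 1.332 = 0.6528.
θ_r = arcsin(0.6528) = 40.75°.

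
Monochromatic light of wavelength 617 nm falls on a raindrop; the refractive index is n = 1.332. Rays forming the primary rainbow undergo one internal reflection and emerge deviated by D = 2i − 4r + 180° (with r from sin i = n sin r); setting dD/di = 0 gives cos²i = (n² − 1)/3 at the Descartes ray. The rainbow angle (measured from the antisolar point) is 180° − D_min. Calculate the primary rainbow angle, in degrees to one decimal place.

cos²i = (1.77422 − 1)/3 = 0.25807; i = arccos(0.50801) = 59.469°.
sin r = sin 59.469°/1.332 = 0.64666; r = 40.290°.
D_min = 2·59.469° − 4·40.290° + 180° = 137.776°.
Rainbow angle = 180° − D_min = 42.224°.

42.2°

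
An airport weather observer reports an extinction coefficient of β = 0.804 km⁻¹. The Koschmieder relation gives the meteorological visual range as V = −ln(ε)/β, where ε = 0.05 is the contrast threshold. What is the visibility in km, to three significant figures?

3.73 km

V = −ln(0.05) / 0.804 = 2.996 / 0.804 = 3.7260 km.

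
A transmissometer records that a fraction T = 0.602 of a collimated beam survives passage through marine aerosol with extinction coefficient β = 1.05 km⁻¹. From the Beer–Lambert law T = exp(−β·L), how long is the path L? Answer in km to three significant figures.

0.483 km

Beer–Lambert: T = exp(−βL) ⇒ L = −ln(T)/β = −ln(0.602)/1.05 = 0.5075/1.05 = 0.4833 km.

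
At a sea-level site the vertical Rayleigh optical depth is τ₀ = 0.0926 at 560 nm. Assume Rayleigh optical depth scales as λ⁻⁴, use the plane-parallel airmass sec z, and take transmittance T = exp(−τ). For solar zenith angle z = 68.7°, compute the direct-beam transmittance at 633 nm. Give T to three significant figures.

sec 68.7° = 2.7529.
τ = 0.0926 × (560/633)⁴ × 2.7529 = 0.0926 × 0.6125 × 2.7529 = 0.1561.
T = exp(−0.1561) = 0.8554.

0.855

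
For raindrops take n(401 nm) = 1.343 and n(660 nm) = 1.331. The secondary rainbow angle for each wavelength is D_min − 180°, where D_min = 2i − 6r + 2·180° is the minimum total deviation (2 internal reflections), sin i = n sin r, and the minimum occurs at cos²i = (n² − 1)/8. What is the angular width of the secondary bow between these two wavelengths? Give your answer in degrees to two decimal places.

At 401 nm (n = 1.343): cos²i = 0.10046 → i = 71.522°, r = 44.928°, D_min = 233.478°, rainbow angle = 53.478°.
At 660 nm (n = 1.331): cos²i = 0.09645 → i = 71.907°, r = 45.575°, D_min = 230.365°, rainbow angle = 50.365°.
Angular width = |53.478° − 50.365°| = 3.113°.

3.11°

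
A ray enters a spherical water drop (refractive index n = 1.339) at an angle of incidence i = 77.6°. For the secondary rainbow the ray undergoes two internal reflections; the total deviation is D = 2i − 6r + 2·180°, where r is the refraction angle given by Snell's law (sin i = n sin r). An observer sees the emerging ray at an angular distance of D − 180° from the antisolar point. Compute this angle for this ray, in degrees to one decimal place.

sin r = sin 77.6° / 1.339 = 0.9767/1.339 = 0.7294; r = 46.84°.
D = 2·77.6° − 6·46.84° + 2·180° = 155.20° − 281.02° + 360° = 234.18°.
Angle from antisolar point = D − 180° = 54.18°.

54.2°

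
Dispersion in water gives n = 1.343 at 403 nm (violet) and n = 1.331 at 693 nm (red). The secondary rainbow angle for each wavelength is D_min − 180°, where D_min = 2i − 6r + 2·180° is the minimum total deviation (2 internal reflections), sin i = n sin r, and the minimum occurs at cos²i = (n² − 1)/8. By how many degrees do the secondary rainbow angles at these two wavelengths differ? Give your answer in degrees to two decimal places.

3.11°

At 403 nm (n = 1.343): cos²i = 0.10046 → i = 71.522°, r = 44.928°, D_min = 233.478°, rainbow angle = 53.478°.
At 693 nm (n = 1.331): cos²i = 0.09645 → i = 71.907°, r = 45.575°, D_min = 230.365°, rainbow angle = 50.365°.
Angular width = |53.478° − 50.365°| = 3.113°.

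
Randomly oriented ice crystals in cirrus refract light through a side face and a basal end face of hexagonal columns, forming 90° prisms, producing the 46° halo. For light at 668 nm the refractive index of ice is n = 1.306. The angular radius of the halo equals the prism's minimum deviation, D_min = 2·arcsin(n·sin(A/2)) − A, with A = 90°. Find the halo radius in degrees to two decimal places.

n·sin(A/2) = 1.306 × sin 45° = 1.306 × 0.7071 = 0.9235.
D_min = 2·arcsin(0.9235) − 90° = 2 × 67.440° − 90° = 44.881°.

44.88°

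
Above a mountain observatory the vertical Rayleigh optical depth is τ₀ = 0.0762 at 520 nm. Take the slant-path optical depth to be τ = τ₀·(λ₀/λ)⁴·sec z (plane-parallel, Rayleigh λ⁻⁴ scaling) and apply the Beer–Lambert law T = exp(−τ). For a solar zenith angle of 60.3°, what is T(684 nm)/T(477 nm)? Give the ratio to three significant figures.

Airmass: sec 60.3° = 2.0183.
τ(684 nm) = 0.0762 × (520/684)⁴ × 2.0183 = 0.0762 × 0.3340 × 2.0183 = 0.0514.
τ(477 nm) = 0.0762 × (520/477)⁴ × 2.0183 = 0.0762 × 1.4123 × 2.0183 = 0.2172.
T(684)/T(477) = exp(τ_B − τ_A) = exp(0.1658) = 1.1804.

1.18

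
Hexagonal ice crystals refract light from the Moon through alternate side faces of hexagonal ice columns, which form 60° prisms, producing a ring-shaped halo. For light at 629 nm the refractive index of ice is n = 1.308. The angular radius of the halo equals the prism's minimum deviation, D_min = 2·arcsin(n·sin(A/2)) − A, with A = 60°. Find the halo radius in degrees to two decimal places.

n·sin(A/2) = 1.308 × sin 30° = 1.308 × 0.5000 = 0.6540.
D_min = 2·arcsin(0.6540) − 60° = 2 × 40.844° − 60° = 21.688°.

21.69°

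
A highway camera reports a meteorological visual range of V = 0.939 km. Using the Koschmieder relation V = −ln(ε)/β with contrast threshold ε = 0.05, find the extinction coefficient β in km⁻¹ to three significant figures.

3.19 km⁻¹

β = −ln(0.05) / V = 2.996 / 0.939 = 3.1903 km⁻¹.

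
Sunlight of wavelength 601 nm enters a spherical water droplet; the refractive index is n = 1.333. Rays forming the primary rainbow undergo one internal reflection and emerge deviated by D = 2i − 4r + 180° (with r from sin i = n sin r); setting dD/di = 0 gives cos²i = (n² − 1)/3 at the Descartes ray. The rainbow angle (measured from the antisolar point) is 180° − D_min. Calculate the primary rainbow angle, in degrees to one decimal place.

42.1°

cos²i = (1.77689 − 1)/3 = 0.25896; i = arccos(0.50888) = 59.410°.
sin r = sin 59.410°/1.333 = 0.64579; r = 40.225°.
D_min = 2·59.410° − 4·40.225° + 180° = 137.922°.
Rainbow angle = 180° − D_min = 42.078°.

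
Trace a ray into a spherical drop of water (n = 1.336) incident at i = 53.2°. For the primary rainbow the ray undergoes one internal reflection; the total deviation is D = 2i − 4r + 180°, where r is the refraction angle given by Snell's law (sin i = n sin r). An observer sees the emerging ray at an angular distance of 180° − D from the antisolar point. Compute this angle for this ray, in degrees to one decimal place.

sin r = sin 53.2° / 1.336 = 0.8007/1.336 = 0.5993; r = 36.82°.
D = 2·53.2° − 4·36.82° + 180° = 106.40° − 147.29° + 180° = 139.11°.
Angle from antisolar point = 180° − D = 40.89°.

40.9°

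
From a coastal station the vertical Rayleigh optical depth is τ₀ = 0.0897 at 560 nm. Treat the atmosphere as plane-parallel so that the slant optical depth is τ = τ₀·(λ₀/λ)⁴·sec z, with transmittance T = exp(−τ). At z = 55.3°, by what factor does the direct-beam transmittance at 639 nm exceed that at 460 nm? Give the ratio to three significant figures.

Airmass: sec 55.3° = 1.7566.
τ(639 nm) = 0.0897 × (560/639)⁴ × 1.7566 = 0.0897 × 0.5899 × 1.7566 = 0.0929.
τ(460 nm) = 0.0897 × (560/460)⁴ × 1.7566 = 0.0897 × 2.1964 × 1.7566 = 0.3461.
T(639)/T(460) = exp(τ_B − τ_A) = exp(0.2531) = 1.2881.

1.29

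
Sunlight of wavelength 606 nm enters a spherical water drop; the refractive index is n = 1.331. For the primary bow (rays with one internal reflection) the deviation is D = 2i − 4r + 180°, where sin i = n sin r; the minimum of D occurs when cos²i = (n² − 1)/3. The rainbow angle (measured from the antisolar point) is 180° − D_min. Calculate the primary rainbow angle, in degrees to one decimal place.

42.4°

cos²i = (1.77156 − 1)/3 = 0.25719; i = arccos(0.50714) = 59.527°.
sin r = sin 59.527°/1.331 = 0.64753; r = 40.356°.
D_min = 2·59.527° − 4·40.356° + 180° = 137.630°.
Rainbow angle = 180° − D_min = 42.370°.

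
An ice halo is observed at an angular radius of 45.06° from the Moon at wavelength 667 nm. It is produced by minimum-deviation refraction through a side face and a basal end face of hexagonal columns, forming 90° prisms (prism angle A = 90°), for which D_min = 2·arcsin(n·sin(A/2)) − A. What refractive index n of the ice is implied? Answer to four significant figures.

Rearranging: n = sin((D_min + A)/2) / sin(A/2).
(D_min + A)/2 = (45.06° + 90°)/2 = 67.530°.
n = sin 67.530° / sin 45° = 0.9241 / 0.7071 = 1.3068.

1.307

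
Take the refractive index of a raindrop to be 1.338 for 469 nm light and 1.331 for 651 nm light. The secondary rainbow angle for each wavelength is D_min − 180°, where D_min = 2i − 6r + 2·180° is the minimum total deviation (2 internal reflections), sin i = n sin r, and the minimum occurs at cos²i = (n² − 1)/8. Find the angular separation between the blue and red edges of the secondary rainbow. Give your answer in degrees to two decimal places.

1.83°

At 469 nm (n = 1.338): cos²i = 0.09878 → i = 71.682°, r = 45.195°, D_min = 232.193°, rainbow angle = 52.193°.
At 651 nm (n = 1.331): cos²i = 0.09645 → i = 71.907°, r = 45.575°, D_min = 230.365°, rainbow angle = 50.365°.
Angular width = |52.193° − 50.365°| = 1.828°.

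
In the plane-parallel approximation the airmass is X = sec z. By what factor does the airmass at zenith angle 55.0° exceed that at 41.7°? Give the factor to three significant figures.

1.30

X(55.0°)/X(41.7°) = sec 55.0° / sec 41.7° = cos 41.7° / cos 55.0° = 0.7466/0.5736 = 1.3017.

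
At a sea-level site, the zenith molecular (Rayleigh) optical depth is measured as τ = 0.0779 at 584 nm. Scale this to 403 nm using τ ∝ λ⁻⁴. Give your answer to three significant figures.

0.344

τ(403 nm) = τ(584 nm) × (584/403)⁴ = 0.0779 × (1.4491)⁴ = 0.0779 × 4.4099 = 0.3435.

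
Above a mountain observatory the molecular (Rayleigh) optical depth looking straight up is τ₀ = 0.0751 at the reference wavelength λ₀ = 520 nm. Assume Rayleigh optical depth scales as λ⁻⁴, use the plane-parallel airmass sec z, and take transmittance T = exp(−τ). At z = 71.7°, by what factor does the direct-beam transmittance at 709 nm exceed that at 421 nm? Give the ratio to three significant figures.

Airmass: sec 71.7° = 3.1848.
τ(709 nm) = 0.0751 × (520/709)⁴ × 3.1848 = 0.0751 × 0.2894 × 3.1848 = 0.0692.
τ(421 nm) = 0.0751 × (520/421)⁴ × 3.1848 = 0.0751 × 2.3275 × 3.1848 = 0.5567.
T(709)/T(421) = exp(τ_B − τ_A) = exp(0.4875) = 1.6282.

1.63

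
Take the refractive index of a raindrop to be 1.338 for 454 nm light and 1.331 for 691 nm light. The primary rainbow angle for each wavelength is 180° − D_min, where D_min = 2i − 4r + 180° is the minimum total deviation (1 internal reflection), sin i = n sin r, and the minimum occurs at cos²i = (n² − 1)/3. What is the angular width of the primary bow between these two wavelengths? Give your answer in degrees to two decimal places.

1.01°

At 454 nm (n = 1.338): cos²i = 0.26341 → i = 59.120°, r = 39.899°, D_min = 138.643°, rainbow angle = 41.357°.
At 691 nm (n = 1.331): cos²i = 0.25719 → i = 59.527°, r = 40.356°, D_min = 137.630°, rainbow angle = 42.370°.
Angular width = |41.357° − 42.370°| = 1.013°.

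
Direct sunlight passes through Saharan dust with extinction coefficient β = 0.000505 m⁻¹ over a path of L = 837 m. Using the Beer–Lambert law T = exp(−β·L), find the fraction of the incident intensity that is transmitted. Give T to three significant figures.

τ = β·L = 0.000505 × 837 = 0.4227.
T = exp(−0.4227) = 0.6553.

0.655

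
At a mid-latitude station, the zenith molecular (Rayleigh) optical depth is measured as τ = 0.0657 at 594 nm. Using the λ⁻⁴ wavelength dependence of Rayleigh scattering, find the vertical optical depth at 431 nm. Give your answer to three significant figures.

0.237

τ(431 nm) = τ(594 nm) × (594/431)⁴ = 0.0657 × (1.3782)⁴ = 0.0657 × 3.6078 = 0.2370.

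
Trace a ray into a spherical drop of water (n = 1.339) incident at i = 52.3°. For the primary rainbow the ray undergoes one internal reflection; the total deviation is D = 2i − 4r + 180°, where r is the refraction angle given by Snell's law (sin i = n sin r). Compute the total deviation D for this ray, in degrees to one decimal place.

139.7°

sin r = sin 52.3° / 1.339 = 0.7912/1.339 = 0.5909; r = 36.22°.
D = 2·52.3° − 4·36.22° + 180° = 104.60° − 144.89° + 180° = 139.71°.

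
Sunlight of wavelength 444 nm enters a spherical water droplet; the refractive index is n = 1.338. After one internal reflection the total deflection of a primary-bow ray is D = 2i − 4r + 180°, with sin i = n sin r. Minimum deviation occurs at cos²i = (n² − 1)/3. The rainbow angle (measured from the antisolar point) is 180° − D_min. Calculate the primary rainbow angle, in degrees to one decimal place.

cos²i = (1.79024 − 1)/3 = 0.26341; i = arccos(0.51324) = 59.120°.
sin r = sin 59.120°/1.338 = 0.64144; r = 39.899°.
D_min = 2·59.120° − 4·39.899° + 180° = 138.643°.
Rainbow angle = 180° − D_min = 41.357°.

41.4°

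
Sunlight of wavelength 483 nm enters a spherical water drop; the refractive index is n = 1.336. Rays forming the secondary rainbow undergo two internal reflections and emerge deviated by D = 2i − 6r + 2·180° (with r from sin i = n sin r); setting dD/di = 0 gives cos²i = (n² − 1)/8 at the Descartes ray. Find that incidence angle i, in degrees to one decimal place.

cos²i = (1.336² − 1)/8 = (1.78490 − 1)/8 = 0.09811.
cos i = 0.31323, so i = 71.746°.

71.7°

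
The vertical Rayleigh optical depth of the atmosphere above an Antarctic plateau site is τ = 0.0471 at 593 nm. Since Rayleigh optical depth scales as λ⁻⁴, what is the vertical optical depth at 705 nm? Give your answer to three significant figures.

τ(705 nm) = τ(593 nm) × (593/705)⁴ = 0.0471 × (0.8411)⁴ = 0.0471 × 0.5006 = 0.0236.

0.0236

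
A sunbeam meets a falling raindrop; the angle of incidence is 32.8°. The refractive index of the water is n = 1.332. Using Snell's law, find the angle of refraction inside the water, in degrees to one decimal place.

Snell: sin θ_r = sin θ_i / n = sin 32.8° / 1.332 = 0.5417 / 1.332 = 0.4067.
θ_r = arcsin(0.4067) = 24.00°.

24.0°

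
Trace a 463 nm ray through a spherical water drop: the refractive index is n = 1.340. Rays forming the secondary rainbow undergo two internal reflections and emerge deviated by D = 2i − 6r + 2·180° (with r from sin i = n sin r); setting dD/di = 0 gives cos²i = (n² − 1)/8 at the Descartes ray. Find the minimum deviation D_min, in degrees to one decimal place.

cos²i = (1.79560 − 1)/8 = 0.09945; i = arccos(0.31536) = 71.618°.
sin r = sin 71.618°/1.340 = 0.70819; r = 45.088°.
D_min = 2·71.618° − 6·45.088° + 360° = 232.709°.

232.7°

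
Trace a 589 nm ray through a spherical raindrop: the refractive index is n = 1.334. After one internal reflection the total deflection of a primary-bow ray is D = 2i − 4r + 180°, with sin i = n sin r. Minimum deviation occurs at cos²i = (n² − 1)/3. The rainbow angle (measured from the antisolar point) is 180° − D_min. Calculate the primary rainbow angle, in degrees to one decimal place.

cos²i = (1.77956 − 1)/3 = 0.25985; i = arccos(0.50976) = 59.352°.
sin r = sin 59.352°/1.334 = 0.64492; r = 40.159°.
D_min = 2·59.352° − 4·40.159° + 180° = 138.067°.
Rainbow angle = 180° − D_min = 41.933°.

41.9°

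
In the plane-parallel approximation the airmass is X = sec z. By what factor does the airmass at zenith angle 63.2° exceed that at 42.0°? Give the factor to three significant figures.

1.65

X(63.2°)/X(42.0°) = sec 63.2° / sec 42.0° = cos 42.0° / cos 63.2° = 0.7431/0.4509 = 1.6482.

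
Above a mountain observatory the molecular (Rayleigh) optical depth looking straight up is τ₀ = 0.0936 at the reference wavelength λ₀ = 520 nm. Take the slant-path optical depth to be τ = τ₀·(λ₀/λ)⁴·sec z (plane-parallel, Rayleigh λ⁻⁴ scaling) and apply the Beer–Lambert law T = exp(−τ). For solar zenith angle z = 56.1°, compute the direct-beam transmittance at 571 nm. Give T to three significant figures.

0.891

sec 56.1° = 1.7929.
τ = 0.0936 × (520/571)⁴ × 1.7929 = 0.0936 × 0.6878 × 1.7929 = 0.1154.
T = exp(−0.1154) = 0.8910.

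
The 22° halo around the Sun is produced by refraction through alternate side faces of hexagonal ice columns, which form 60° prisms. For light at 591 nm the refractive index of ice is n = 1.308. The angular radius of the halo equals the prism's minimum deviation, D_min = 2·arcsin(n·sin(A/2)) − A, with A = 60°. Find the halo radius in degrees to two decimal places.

n·sin(A/2) = 1.308 × sin 30° = 1.308 × 0.5000 = 0.6540.
D_min = 2·arcsin(0.6540) − 60° = 2 × 40.844° − 60° = 21.688°.

21.69°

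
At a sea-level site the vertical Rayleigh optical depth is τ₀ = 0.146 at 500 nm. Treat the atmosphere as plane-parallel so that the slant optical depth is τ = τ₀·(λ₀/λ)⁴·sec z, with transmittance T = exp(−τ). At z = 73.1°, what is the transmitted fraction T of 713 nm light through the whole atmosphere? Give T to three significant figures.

0.886

sec 73.1° = 3.4399.
τ = 0.146 × (500/713)⁴ × 3.4399 = 0.146 × 0.2418 × 3.4399 = 0.1215.
T = exp(−0.1215) = 0.8856.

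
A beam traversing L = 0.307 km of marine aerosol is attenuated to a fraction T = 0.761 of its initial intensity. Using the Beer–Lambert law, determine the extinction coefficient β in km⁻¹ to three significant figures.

0.890 km⁻¹

Beer–Lambert: T = exp(−βL) ⇒ β = −ln(T)/L = −ln(0.761)/0.307 = 0.2731/0.307 = 0.8896 km⁻¹.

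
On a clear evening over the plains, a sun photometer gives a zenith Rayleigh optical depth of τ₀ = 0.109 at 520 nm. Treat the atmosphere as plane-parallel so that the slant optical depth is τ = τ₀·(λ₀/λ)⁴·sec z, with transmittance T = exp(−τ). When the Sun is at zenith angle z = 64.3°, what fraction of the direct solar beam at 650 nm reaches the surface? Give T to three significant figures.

sec 64.3° = 2.3060.
τ = 0.109 × (520/650)⁴ × 2.3060 = 0.109 × 0.4096 × 2.3060 = 0.1030.
T = exp(−0.1030) = 0.9022.

0.902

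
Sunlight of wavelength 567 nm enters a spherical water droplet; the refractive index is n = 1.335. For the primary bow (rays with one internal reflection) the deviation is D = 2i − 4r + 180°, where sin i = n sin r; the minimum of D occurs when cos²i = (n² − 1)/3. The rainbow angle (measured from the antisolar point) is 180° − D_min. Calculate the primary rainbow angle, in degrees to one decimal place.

41.8°

cos²i = (1.78222 − 1)/3 = 0.26074; i = arccos(0.51063) = 59.294°.
sin r = sin 59.294°/1.335 = 0.64405; r = 40.094°.
D_min = 2·59.294° − 4·40.094° + 180° = 138.212°.
Rainbow angle = 180° − D_min = 41.788°.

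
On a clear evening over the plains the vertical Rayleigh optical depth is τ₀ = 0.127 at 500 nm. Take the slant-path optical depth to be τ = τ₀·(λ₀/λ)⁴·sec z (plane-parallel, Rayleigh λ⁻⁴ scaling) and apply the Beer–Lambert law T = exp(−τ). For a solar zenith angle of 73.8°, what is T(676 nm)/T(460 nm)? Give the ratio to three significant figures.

Airmass: sec 73.8° = 3.5843.
τ(676 nm) = 0.127 × (500/676)⁴ × 3.5843 = 0.127 × 0.2993 × 3.5843 = 0.1362.
τ(460 nm) = 0.127 × (500/460)⁴ × 3.5843 = 0.127 × 1.3959 × 3.5843 = 0.6354.
T(676)/T(460) = exp(τ_B − τ_A) = exp(0.4992) = 1.6474.

1.65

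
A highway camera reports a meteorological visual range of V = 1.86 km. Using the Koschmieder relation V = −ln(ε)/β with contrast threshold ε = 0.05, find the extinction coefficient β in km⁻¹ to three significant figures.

1.61 km⁻¹

β = −ln(0.05) / V = 2.996 / 1.86 = 1.6106 km⁻¹.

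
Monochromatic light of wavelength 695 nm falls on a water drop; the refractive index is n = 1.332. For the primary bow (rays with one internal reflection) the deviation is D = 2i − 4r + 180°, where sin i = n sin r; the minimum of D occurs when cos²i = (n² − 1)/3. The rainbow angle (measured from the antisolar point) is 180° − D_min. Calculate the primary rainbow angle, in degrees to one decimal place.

42.2°

cos²i = (1.77422 − 1)/3 = 0.25807; i = arccos(0.50801) = 59.469°.
sin r = sin 59.469°/1.332 = 0.64666; r = 40.290°.
D_min = 2·59.469° − 4·40.290° + 180° = 137.776°.
Rainbow angle = 180° − D_min = 42.224°.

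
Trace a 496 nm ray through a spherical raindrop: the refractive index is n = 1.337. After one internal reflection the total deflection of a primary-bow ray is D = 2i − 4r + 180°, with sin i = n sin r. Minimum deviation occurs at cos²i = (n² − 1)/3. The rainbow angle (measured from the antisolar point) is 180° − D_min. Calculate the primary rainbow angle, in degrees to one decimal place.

41.5°

cos²i = (1.78757 − 1)/3 = 0.26252; i = arccos(0.51237) = 59.178°.
sin r = sin 59.178°/1.337 = 0.64231; r = 39.964°.
D_min = 2·59.178° − 4·39.964° + 180° = 138.500°.
Rainbow angle = 180° − D_min = 41.500°.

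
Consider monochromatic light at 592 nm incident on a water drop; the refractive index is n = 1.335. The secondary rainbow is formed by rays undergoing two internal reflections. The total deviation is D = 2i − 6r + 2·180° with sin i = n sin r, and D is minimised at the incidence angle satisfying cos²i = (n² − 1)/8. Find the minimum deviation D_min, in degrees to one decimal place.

231.4°

cos²i = (1.78222 − 1)/8 = 0.09778; i = arccos(0.31269) = 71.778°.
sin r = sin 71.778°/1.335 = 0.71150; r = 45.357°.
D_min = 2·71.778° − 6·45.357° + 360° = 231.414°.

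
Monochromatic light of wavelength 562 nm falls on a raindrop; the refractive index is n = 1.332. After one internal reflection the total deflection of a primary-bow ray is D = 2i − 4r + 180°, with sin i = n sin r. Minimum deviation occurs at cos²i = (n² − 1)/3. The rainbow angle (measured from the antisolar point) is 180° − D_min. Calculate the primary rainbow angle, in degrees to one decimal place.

cos²i = (1.77422 − 1)/3 = 0.25807; i = arccos(0.50801) = 59.469°.
sin r = sin 59.469°/1.332 = 0.64666; r = 40.290°.
D_min = 2·59.469° − 4·40.290° + 180° = 137.776°.
Rainbow angle = 180° − D_min = 42.224°.

42.2°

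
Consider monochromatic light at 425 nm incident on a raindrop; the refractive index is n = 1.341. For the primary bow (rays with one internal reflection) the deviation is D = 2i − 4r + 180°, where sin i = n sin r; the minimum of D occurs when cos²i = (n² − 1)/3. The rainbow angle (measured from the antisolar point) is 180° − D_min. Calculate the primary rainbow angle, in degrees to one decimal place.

cos²i = (1.79828 − 1)/3 = 0.26609; i = arccos(0.51584) = 58.946°.
sin r = sin 58.946°/1.341 = 0.63884; r = 39.705°.
D_min = 2·58.946° − 4·39.705° + 180° = 139.071°.
Rainbow angle = 180° − D_min = 40.929°.

40.9°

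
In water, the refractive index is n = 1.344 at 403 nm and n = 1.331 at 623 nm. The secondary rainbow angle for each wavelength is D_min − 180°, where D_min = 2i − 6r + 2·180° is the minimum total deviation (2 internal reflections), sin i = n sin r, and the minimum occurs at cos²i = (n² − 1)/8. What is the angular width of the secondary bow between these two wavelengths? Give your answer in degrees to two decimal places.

3.37°

At 403 nm (n = 1.344): cos²i = 0.10079 → i = 71.490°, r = 44.874°, D_min = 233.733°, rainbow angle = 53.733°.
At 623 nm (n = 1.331): cos²i = 0.09645 → i = 71.907°, r = 45.575°, D_min = 230.365°, rainbow angle = 50.365°.
Angular width = |53.733° − 50.365°| = 3.368°.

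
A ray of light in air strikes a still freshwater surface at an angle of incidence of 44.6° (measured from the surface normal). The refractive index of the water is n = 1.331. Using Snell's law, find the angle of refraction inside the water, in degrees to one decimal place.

Snell: sin θ_r = sin θ_i / n = sin 44.6° / 1.331 = 0.7022 / 1.331 = 0.5275.
θ_r = arcsin(0.5275) = 31.84°.

31.8°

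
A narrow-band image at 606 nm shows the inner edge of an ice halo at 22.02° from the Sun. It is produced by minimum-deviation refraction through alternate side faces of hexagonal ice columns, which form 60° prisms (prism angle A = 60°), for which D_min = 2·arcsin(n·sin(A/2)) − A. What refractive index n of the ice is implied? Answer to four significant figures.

Rearranging: n = sin((D_min + A)/2) / sin(A/2).
(D_min + A)/2 = (22.02° + 60°)/2 = 41.010°.
n = sin 41.010° / sin 30° = 0.6562 / 0.5000 = 1.3124.

1.312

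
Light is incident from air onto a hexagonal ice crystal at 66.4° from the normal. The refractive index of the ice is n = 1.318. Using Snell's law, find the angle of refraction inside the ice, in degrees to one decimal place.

Snell: sin θ_r = sin θ_i / n = sin 66.4° / 1.318 = 0.9164 / 1.318 = 0.6953.
θ_r = arcsin(0.6953) = 44.05°.

44.0°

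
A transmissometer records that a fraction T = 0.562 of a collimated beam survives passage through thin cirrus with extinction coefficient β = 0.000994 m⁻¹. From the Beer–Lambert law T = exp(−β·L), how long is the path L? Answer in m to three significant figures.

Beer–Lambert: T = exp(−βL) ⇒ L = −ln(T)/β = −ln(0.562)/0.000994 = 0.5763/0.000994 = 579.7 m.

580 m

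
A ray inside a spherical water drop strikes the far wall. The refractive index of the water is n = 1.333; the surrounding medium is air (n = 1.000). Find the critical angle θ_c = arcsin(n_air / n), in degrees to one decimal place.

48.6°

sin θ_c = n_air / n = 1.000 / 1.333 = 0.7502.
θ_c = arcsin(0.7502) = 48.61°.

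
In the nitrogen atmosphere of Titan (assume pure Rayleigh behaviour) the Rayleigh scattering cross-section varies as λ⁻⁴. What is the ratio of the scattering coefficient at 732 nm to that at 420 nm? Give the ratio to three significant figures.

Rayleigh scattering ∝ λ⁻⁴, so the ratio of coefficients is the inverse fourth power of the wavelength ratio.
σ(732)/σ(420) = (420/732)⁴ = (0.5738)⁴ = 0.1084.

0.108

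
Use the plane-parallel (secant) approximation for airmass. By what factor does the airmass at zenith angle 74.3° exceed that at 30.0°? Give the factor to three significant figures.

X(74.3°)/X(30.0°) = sec 74.3° / sec 30.0° = cos 30.0° / cos 74.3° = 0.8660/0.2706 = 3.2004.

3.20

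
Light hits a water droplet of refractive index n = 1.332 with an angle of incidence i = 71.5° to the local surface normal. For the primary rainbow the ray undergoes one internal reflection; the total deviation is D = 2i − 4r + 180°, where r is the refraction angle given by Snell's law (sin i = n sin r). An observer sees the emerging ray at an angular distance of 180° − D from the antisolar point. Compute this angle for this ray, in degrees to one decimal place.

sin r = sin 71.5° / 1.332 = 0.9483/1.332 = 0.7120; r = 45.39°.
D = 2·71.5° − 4·45.39° + 180° = 143.00° − 181.58° + 180° = 141.42°.
Angle from antisolar point = 180° − D = 38.58°.

38.6°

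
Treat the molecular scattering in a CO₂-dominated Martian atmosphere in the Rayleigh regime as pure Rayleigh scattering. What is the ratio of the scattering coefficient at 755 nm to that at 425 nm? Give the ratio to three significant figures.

0.100

Rayleigh scattering ∝ λ⁻⁴, so the ratio of coefficients is the inverse fourth power of the wavelength ratio.
σ(755)/σ(425) = (425/755)⁴ = (0.5629)⁴ = 0.1004.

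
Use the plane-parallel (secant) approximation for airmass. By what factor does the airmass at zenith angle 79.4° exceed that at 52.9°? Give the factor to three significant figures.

X(79.4°)/X(52.9°) = sec 79.4° / sec 52.9° = cos 52.9° / cos 79.4° = 0.6032/0.1840 = 3.2792.

3.28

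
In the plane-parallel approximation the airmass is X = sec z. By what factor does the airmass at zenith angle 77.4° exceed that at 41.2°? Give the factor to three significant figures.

3.45

X(77.4°)/X(41.2°) = sec 77.4° / sec 41.2° = cos 41.2° / cos 77.4° = 0.7524/0.2181 = 3.4492.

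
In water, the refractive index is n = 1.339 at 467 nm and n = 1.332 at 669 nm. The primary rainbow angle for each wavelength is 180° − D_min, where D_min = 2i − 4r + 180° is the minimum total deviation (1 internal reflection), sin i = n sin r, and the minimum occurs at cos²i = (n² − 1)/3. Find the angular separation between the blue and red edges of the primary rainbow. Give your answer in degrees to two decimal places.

At 467 nm (n = 1.339): cos²i = 0.26431 → i = 59.062°, r = 39.834°, D_min = 138.786°, rainbow angle = 41.214°.
At 669 nm (n = 1.332): cos²i = 0.25807 → i = 59.469°, r = 40.290°, D_min = 137.776°, rainbow angle = 42.224°.
Angular width = |41.214° − 42.224°| = 1.010°.

1.01°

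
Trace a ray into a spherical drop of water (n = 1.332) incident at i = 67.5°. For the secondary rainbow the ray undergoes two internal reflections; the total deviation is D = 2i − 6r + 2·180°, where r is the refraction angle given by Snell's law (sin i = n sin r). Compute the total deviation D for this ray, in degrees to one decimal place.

231.5°

sin r = sin 67.5° / 1.332 = 0.9239/1.332 = 0.6936; r = 43.92°.
D = 2·67.5° − 6·43.92° + 2·180° = 135.00° − 263.50° + 360° = 231.50°.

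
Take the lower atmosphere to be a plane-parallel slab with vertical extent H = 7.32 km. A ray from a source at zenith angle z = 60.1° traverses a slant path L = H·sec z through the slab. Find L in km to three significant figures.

sec z = 1/cos 60.1° = 2.0061.
L = 7.32 × 2.0061 = 14.684 km.

14.7 km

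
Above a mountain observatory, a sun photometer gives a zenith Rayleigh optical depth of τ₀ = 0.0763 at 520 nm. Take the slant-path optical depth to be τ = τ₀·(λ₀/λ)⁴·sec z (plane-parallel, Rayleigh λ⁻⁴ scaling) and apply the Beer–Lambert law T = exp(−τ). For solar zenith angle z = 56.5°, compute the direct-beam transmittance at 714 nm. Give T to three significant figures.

0.962

sec 56.5° = 1.8118.
τ = 0.0763 × (520/714)⁴ × 1.8118 = 0.0763 × 0.2813 × 1.8118 = 0.0389.
T = exp(−0.0389) = 0.9619.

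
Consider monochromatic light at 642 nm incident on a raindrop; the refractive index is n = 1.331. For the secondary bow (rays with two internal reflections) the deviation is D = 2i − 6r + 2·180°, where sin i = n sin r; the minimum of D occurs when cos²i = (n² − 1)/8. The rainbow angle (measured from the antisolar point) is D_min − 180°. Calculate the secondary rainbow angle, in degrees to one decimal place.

50.4°

cos²i = (1.77156 − 1)/8 = 0.09645; i = arccos(0.31056) = 71.907°.
sin r = sin 71.907°/1.331 = 0.71417; r = 45.575°.
D_min = 2·71.907° − 6·45.575° + 360° = 230.365°.
Rainbow angle = D_min − 180° = 50.365°.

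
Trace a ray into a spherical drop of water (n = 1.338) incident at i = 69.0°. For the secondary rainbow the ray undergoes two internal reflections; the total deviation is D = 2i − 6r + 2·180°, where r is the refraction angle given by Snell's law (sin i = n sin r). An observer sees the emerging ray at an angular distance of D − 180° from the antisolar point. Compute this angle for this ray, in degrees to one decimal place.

sin r = sin 69.0° / 1.338 = 0.9336/1.338 = 0.6977; r = 44.25°.
D = 2·69.0° − 6·44.25° + 2·180° = 138.00° − 265.48° + 360° = 232.52°.
Angle from antisolar point = D − 180° = 52.52°.

52.5°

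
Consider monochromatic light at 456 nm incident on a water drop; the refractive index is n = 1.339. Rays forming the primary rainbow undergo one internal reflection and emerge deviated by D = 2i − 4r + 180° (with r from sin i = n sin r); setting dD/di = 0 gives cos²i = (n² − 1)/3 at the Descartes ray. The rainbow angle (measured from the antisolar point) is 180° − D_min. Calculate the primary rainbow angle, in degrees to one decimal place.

cos²i = (1.79292 − 1)/3 = 0.26431; i = arccos(0.51411) = 59.062°.
sin r = sin 59.062°/1.339 = 0.64057; r = 39.834°.
D_min = 2·59.062° − 4·39.834° + 180° = 138.786°.
Rainbow angle = 180° − D_min = 41.214°.

41.2°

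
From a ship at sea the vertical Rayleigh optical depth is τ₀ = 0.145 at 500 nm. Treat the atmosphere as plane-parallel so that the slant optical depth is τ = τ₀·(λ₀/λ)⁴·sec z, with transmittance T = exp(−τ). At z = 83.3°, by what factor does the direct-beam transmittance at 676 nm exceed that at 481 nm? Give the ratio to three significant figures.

2.94

Airmass: sec 83.3° = 8.5711.
τ(676 nm) = 0.145 × (500/676)⁴ × 8.5711 = 0.145 × 0.2993 × 8.5711 = 0.3720.
τ(481 nm) = 0.145 × (500/481)⁴ × 8.5711 = 0.145 × 1.1676 × 8.5711 = 1.4511.
T(676)/T(481) = exp(τ_B − τ_A) = exp(1.0792) = 2.9422.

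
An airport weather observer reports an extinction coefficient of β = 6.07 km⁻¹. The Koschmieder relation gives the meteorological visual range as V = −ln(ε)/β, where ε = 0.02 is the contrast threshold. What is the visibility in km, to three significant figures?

0.644 km

V = −ln(0.02) / 6.07 = 3.912 / 6.07 = 0.6445 km.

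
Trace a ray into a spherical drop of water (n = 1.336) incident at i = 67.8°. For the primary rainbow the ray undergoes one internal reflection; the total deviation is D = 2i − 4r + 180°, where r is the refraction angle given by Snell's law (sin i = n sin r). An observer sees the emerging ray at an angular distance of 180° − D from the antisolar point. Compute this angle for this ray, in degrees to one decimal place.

39.9°

sin r = sin 67.8° / 1.336 = 0.9259/1.336 = 0.6930; r = 43.87°.
D = 2·67.8° − 4·43.87° + 180° = 135.60° − 175.48° + 180° = 140.12°.
Angle from antisolar point = 180° − D = 39.88°.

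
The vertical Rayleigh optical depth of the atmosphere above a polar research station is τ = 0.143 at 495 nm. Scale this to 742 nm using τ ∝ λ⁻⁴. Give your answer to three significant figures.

τ(742 nm) = τ(495 nm) × (495/742)⁴ = 0.143 × (0.6671)⁴ = 0.143 × 0.1981 = 0.0283.

0.0283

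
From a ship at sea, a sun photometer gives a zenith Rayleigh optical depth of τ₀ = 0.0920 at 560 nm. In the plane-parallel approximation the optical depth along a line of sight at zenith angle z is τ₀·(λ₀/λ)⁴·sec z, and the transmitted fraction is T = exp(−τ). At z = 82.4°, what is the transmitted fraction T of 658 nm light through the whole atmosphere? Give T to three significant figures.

sec 82.4° = 7.5611.
τ = 0.0920 × (560/658)⁴ × 7.5611 = 0.0920 × 0.5246 × 7.5611 = 0.3649.
T = exp(−0.3649) = 0.6942.

0.694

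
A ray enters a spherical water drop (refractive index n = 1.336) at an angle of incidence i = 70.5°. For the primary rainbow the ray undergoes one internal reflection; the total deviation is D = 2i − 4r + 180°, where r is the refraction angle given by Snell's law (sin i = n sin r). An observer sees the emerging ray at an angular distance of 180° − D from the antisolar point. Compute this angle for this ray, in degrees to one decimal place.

sin r = sin 70.5° / 1.336 = 0.9426/1.336 = 0.7056; r = 44.88°.
D = 2·70.5° − 4·44.88° + 180° = 141.00° − 179.50° + 180° = 141.50°.
Angle from antisolar point = 180° − D = 38.50°.

38.5°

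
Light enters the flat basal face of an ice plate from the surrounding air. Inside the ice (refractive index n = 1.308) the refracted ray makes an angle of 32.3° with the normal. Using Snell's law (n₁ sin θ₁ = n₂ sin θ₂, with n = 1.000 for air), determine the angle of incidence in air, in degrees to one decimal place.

Snell: sin θ_i = n · sin θ_r = 1.308 × sin 32.3° = 1.308 × 0.5344 = 0.6989.
θ_i = arcsin(0.6989) = 44.34°.

44.3°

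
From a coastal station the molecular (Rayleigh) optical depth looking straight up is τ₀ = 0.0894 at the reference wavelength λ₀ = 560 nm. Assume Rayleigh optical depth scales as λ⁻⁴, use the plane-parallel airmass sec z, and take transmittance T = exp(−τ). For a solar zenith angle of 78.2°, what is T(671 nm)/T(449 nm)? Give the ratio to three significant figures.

2.33

Airmass: sec 78.2° = 4.8901.
τ(671 nm) = 0.0894 × (560/671)⁴ × 4.8901 = 0.0894 × 0.4851 × 4.8901 = 0.2121.
τ(449 nm) = 0.0894 × (560/449)⁴ × 4.8901 = 0.0894 × 2.4197 × 4.8901 = 1.0578.
T(671)/T(449) = exp(τ_B − τ_A) = exp(0.8458) = 2.3297.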